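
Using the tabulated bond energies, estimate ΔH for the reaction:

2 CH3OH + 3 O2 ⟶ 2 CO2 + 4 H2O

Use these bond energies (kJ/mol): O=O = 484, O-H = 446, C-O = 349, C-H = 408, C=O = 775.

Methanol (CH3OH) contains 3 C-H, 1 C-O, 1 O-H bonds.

ΔH ≈ −1178 kJ

Bonds broken (reactants):
  C-H: 6 × 408 = 2448
  C-O: 2 × 349 = 698
  O-H: 2 × 446 = 892
  O=O: 3 × 484 = 1452
  Σ(broken) = 5490 kJ
Bonds formed (products):
  C=O: 4 × 775 = 3100
  O-H: 8 × 446 = 3568
  Σ(formed) = 6668 kJ
ΔH = Σ(broken) − Σ(formed) = 5490 − 6668 = −1178 kJ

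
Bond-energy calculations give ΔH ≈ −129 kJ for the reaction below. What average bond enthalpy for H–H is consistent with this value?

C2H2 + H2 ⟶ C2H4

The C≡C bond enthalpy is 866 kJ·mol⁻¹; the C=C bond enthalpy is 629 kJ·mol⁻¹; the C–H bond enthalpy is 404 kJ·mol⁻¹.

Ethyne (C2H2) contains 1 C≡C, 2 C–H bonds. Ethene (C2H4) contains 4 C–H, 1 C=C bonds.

D(H–H) ≈ 442 kJ/mol

Let D be the H–H bond energy.
Σ(broken) = 1×866 + 2×404 + 1×D = 1674 + D
Σ(formed) = 4×404 + 1×629 = 2245
ΔH = Σ(broken) − Σ(formed) = (1674 + D) − (2245) = −571 + D
Setting this equal to −129 kJ gives D = 442 kJ/mol.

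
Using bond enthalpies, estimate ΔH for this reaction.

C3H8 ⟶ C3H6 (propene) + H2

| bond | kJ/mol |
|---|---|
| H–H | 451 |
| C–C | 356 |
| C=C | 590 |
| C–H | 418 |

Bonds broken (reactants):
  C–C: 2 × 356 = 712
  C–H: 8 × 418 = 3344
  Σ(broken) = 4056 kJ
Bonds formed (products):
  C–C: 1 × 356 = 356
  C–H: 6 × 418 = 2508
  C=C: 1 × 590 = 590
  H–H: 1 × 451 = 451
  Σ(formed) = 3905 kJ
ΔH = Σ(broken) − Σ(formed) = 4056 − 3905 = +151 kJ

ΔH ≈ +151 kJ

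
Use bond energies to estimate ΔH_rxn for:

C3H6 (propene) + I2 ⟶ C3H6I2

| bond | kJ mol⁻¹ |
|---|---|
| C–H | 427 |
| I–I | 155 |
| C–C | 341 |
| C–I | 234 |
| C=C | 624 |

ΔH ≈ −30 kJ

Bonds broken (reactants):
  C–C: 1 × 341 = 341
  C–H: 6 × 427 = 2562
  C=C: 1 × 624 = 624
  I–I: 1 × 155 = 155
  Σ(broken) = 3682 kJ
Bonds formed (products):
  C–C: 2 × 341 = 682
  C–H: 6 × 427 = 2562
  C–I: 2 × 234 = 468
  Σ(formed) = 3712 kJ
ΔH = Σ(broken) − Σ(formed) = 3682 − 3712 = −30 kJ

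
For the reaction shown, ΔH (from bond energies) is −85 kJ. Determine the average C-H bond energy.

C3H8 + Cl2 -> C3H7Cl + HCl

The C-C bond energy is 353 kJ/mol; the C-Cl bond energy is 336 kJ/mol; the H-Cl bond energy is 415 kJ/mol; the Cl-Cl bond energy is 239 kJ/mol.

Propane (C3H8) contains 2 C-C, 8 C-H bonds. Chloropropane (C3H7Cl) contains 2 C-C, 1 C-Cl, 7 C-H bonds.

D(C-H) ≈ 427 kJ/mol

Let D be the C-H bond energy.
Σ(broken) = 2×353 + 8×D + 1×239 = 945 + 8D
Σ(formed) = 2×353 + 1×336 + 7×D + 1×415 = 1457 + 7D
ΔH = Σ(broken) − Σ(formed) = (945 + 8D) − (1457 + 7D) = −512 + D
Setting this equal to −85 kJ gives D = 427 kJ/mol.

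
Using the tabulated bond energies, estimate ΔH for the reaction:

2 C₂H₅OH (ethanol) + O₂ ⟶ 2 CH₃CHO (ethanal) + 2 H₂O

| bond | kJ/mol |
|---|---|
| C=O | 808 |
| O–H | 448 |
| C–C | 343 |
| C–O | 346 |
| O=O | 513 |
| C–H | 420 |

ΔH ≈ −467 kJ

Bonds broken (reactants):
  C–C: 2 × 343 = 686
  C–H: 10 × 420 = 4200
  C–O: 2 × 346 = 692
  O–H: 2 × 448 = 896
  O=O: 1 × 513 = 513
  Σ(broken) = 6987 kJ
Bonds formed (products):
  C–C: 2 × 343 = 686
  C–H: 8 × 420 = 3360
  C=O: 2 × 808 = 1616
  O–H: 4 × 448 = 1792
  Σ(formed) = 7454 kJ
ΔH = Σ(broken) − Σ(formed) = 6987 − 7454 = −467 kJ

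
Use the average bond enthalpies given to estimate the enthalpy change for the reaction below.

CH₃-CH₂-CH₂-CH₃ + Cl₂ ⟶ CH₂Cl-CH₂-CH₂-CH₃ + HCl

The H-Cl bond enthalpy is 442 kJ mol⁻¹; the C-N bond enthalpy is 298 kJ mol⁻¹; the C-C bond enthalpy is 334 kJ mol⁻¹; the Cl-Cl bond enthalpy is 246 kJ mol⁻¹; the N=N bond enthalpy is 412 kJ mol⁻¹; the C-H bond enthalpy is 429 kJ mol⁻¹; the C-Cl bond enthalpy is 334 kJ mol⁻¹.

ΔH ≈ −101 kJ

Bonds broken (reactants):
  C-C: 3 × 334 = 1002
  C-H: 10 × 429 = 4290
  Cl-Cl: 1 × 246 = 246
  Σ(broken) = 5538 kJ
Bonds formed (products):
  C-C: 3 × 334 = 1002
  C-Cl: 1 × 334 = 334
  C-H: 9 × 429 = 3861
  H-Cl: 1 × 442 = 442
  Σ(formed) = 5639 kJ
ΔH = Σ(broken) − Σ(formed) = 5538 − 5639 = −101 kJ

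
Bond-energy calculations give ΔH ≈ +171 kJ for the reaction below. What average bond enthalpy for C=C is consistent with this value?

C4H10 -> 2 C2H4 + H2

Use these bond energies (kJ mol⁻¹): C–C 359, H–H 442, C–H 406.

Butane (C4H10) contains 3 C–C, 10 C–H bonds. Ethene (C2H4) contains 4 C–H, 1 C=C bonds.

D(C=C) ≈ 638 kJ/mol

Let D be the C=C bond energy.
Σ(broken) = 3×359 + 10×406 = 5137
Σ(formed) = 8×406 + 2×D + 1×442 = 3690 + 2D
ΔH = Σ(broken) − Σ(formed) = (5137) − (3690 + 2D) = +1447 − 2D
Setting this equal to +171 kJ gives 2D = 1276, so D = 638 kJ/mol.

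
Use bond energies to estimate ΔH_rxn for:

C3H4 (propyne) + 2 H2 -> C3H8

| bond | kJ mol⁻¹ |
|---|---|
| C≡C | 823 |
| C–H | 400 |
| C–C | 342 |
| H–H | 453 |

ΔH ≈ −213 kJ

Bonds broken (reactants):
  C≡C: 1 × 823 = 823
  C–C: 1 × 342 = 342
  C–H: 4 × 400 = 1600
  H–H: 2 × 453 = 906
  Σ(broken) = 3671 kJ
Bonds formed (products):
  C–C: 2 × 342 = 684
  C–H: 8 × 400 = 3200
  Σ(formed) = 3884 kJ
ΔH = Σ(broken) − Σ(formed) = 3671 − 3884 = −213 kJ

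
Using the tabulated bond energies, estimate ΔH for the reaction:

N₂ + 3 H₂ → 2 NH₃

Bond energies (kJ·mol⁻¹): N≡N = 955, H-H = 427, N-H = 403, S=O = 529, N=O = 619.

ΔH ≈ −182 kJ

Bonds broken (reactants):
  H-H: 3 × 427 = 1281
  N≡N: 1 × 955 = 955
  Σ(broken) = 2236 kJ
Bonds formed (products):
  N-H: 6 × 403 = 2418
  Σ(formed) = 2418 kJ
ΔH = Σ(broken) − Σ(formed) = 2236 − 2418 = −182 kJ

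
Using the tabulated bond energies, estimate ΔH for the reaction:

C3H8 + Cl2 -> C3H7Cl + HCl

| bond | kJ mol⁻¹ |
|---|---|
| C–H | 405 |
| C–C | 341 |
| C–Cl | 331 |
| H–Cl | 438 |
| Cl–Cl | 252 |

Bonds broken (reactants):
  C–C: 2 × 341 = 682
  C–H: 8 × 405 = 3240
  Cl–Cl: 1 × 252 = 252
  Σ(broken) = 4174 kJ
Bonds formed (products):
  C–C: 2 × 341 = 682
  C–Cl: 1 × 331 = 331
  C–H: 7 × 405 = 2835
  H–Cl: 1 × 438 = 438
  Σ(formed) = 4286 kJ
ΔH = Σ(broken) − Σ(formed) = 4174 − 4286 = −112 kJ

ΔH ≈ −112 kJ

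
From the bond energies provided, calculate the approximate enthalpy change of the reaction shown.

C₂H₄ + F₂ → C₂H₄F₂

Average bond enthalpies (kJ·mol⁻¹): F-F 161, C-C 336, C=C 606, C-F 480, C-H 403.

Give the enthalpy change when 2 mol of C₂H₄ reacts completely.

Bonds broken (reactants):
  C-H: 4 × 403 = 1612
  C=C: 1 × 606 = 606
  F-F: 1 × 161 = 161
  Σ(broken) = 2379 kJ
Bonds formed (products):
  C-C: 1 × 336 = 336
  C-F: 2 × 480 = 960
  C-H: 4 × 403 = 1612
  Σ(formed) = 2908 kJ
ΔH = Σ(broken) − Σ(formed) = 2379 − 2908 = −529 kJ
For 2× the reaction as written: 2 × (−529) = −1058 kJ

ΔH = −1058 kJ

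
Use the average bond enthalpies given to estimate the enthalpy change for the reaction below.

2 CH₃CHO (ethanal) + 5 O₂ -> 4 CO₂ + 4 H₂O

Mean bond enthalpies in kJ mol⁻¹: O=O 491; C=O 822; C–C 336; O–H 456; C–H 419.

ΔH ≈ −2101 kJ

Bonds broken (reactants):
  C–C: 2 × 336 = 672
  C–H: 8 × 419 = 3352
  C=O: 2 × 822 = 1644
  O=O: 5 × 491 = 2455
  Σ(broken) = 8123 kJ
Bonds formed (products):
  C=O: 8 × 822 = 6576
  O–H: 8 × 456 = 3648
  Σ(formed) = 10224 kJ
ΔH = Σ(broken) − Σ(formed) = 8123 − 10224 = −2101 kJ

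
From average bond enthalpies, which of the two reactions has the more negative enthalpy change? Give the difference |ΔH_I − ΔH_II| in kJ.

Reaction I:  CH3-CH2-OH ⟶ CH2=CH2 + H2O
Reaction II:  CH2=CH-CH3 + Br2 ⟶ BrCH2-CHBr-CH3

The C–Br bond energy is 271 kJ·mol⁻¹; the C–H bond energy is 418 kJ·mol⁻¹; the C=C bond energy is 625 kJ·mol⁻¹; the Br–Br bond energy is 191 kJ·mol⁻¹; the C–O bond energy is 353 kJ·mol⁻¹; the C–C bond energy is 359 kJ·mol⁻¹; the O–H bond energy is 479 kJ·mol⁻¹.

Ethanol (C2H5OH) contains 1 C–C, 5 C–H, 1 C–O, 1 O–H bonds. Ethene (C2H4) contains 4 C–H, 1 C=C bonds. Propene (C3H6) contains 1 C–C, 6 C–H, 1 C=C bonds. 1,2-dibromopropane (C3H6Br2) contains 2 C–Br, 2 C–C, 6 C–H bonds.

Reaction I:
  Bonds broken (reactants):
    C–C: 1 × 359 = 359
    C–H: 5 × 418 = 2090
    C–O: 1 × 353 = 353
    O–H: 1 × 479 = 479
    Σ(broken) = 3281 kJ
  Bonds formed (products):
    C–H: 4 × 418 = 1672
    C=C: 1 × 625 = 625
    O–H: 2 × 479 = 958
    Σ(formed) = 3255 kJ
  ΔH_I = 3281 − 3255 = +26 kJ
Reaction II:
  Bonds broken (reactants):
    Br–Br: 1 × 191 = 191
    C–C: 1 × 359 = 359
    C–H: 6 × 418 = 2508
    C=C: 1 × 625 = 625
    Σ(broken) = 3683 kJ
  Bonds formed (products):
    C–Br: 2 × 271 = 542
    C–C: 2 × 359 = 718
    C–H: 6 × 418 = 2508
    Σ(formed) = 3768 kJ
  ΔH_II = 3683 − 3768 = −85 kJ
ΔH_I − ΔH_II = +111 kJ, so reaction II has the more negative ΔH; |ΔH_I − ΔH_II| = 111 kJ.

Reaction II, by 111 kJ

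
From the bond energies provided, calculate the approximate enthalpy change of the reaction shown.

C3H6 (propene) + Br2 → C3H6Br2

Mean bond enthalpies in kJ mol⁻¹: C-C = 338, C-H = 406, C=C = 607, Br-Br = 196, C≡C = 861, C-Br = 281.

ΔH ≈ −97 kJ

Bonds broken (reactants):
  Br-Br: 1 × 196 = 196
  C-C: 1 × 338 = 338
  C-H: 6 × 406 = 2436
  C=C: 1 × 607 = 607
  Σ(broken) = 3577 kJ
Bonds formed (products):
  C-Br: 2 × 281 = 562
  C-C: 2 × 338 = 676
  C-H: 6 × 406 = 2436
  Σ(formed) = 3674 kJ
ΔH = Σ(broken) − Σ(formed) = 3577 − 3674 = −97 kJ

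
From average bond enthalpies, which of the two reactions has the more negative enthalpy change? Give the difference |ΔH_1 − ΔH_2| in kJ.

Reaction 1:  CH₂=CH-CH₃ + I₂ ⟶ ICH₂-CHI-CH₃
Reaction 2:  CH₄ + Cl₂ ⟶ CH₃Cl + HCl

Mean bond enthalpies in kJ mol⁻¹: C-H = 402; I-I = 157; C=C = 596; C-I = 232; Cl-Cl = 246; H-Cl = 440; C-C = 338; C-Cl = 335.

Reaction 1:
  Bonds broken (reactants):
    C-C: 1 × 338 = 338
    C-H: 6 × 402 = 2412
    C=C: 1 × 596 = 596
    I-I: 1 × 157 = 157
    Σ(broken) = 3503 kJ
  Bonds formed (products):
    C-C: 2 × 338 = 676
    C-H: 6 × 402 = 2412
    C-I: 2 × 232 = 464
    Σ(formed) = 3552 kJ
  ΔH_1 = 3503 − 3552 = −49 kJ
Reaction 2:
  Bonds broken (reactants):
    C-H: 4 × 402 = 1608
    Cl-Cl: 1 × 246 = 246
    Σ(broken) = 1854 kJ
  Bonds formed (products):
    C-Cl: 1 × 335 = 335
    C-H: 3 × 402 = 1206
    H-Cl: 1 × 440 = 440
    Σ(formed) = 1981 kJ
  ΔH_2 = 1854 − 1981 = −127 kJ
ΔH_1 − ΔH_2 = +78 kJ, so reaction 2 has the more negative ΔH; |ΔH_1 − ΔH_2| = 78 kJ.

Reaction 2, by 78 kJ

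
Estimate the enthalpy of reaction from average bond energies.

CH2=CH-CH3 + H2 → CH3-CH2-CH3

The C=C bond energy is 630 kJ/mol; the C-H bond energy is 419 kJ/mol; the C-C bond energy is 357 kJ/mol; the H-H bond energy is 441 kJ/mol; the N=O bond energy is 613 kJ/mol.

Bonds broken (reactants):
  C-C: 1 × 357 = 357
  C-H: 6 × 419 = 2514
  C=C: 1 × 630 = 630
  H-H: 1 × 441 = 441
  Σ(broken) = 3942 kJ
Bonds formed (products):
  C-C: 2 × 357 = 714
  C-H: 8 × 419 = 3352
  Σ(formed) = 4066 kJ
ΔH = Σ(broken) − Σ(formed) = 3942 − 4066 = −124 kJ

ΔH ≈ −124 kJ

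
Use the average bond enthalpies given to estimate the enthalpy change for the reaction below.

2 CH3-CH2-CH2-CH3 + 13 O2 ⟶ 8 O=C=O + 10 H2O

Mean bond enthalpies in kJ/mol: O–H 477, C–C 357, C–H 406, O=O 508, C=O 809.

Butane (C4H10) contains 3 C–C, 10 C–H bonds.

Bonds broken (reactants):
  C–C: 6 × 357 = 2142
  C–H: 20 × 406 = 8120
  O=O: 13 × 508 = 6604
  Σ(broken) = 16866 kJ
Bonds formed (products):
  C=O: 16 × 809 = 12944
  O–H: 20 × 477 = 9540
  Σ(formed) = 22484 kJ
ΔH = Σ(broken) − Σ(formed) = 16866 − 22484 = −5618 kJ

ΔH ≈ −5618 kJ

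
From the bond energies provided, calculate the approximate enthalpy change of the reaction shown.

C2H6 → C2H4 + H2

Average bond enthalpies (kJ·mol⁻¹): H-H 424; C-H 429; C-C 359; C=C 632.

Bonds broken (reactants):
  C-C: 1 × 359 = 359
  C-H: 6 × 429 = 2574
  Σ(broken) = 2933 kJ
Bonds formed (products):
  C-H: 4 × 429 = 1716
  C=C: 1 × 632 = 632
  H-H: 1 × 424 = 424
  Σ(formed) = 2772 kJ
ΔH = Σ(broken) − Σ(formed) = 2933 − 2772 = +161 kJ

ΔH ≈ +161 kJ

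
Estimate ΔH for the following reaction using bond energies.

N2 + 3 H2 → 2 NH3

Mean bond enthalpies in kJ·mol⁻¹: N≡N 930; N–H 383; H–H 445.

ΔH ≈ −33 kJ

Bonds broken (reactants):
  H–H: 3 × 445 = 1335
  N≡N: 1 × 930 = 930
  Σ(broken) = 2265 kJ
Bonds formed (products):
  N–H: 6 × 383 = 2298
  Σ(formed) = 2298 kJ
ΔH = Σ(broken) − Σ(formed) = 2265 − 2298 = −33 kJ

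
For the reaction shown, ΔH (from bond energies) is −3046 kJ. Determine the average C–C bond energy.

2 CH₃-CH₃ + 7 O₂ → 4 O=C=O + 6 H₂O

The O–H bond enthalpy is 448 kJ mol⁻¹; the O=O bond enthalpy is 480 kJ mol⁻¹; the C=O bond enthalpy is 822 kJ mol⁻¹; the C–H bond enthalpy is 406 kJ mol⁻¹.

Let D be the C–C bond energy.
Σ(broken) = 2×D + 12×406 + 7×480 = 8232 + 2D
Σ(formed) = 8×822 + 12×448 = 11952
ΔH = Σ(broken) − Σ(formed) = (8232 + 2D) − (11952) = −3720 + 2D
Setting this equal to −3046 kJ gives 2D = 674, so D = 337 kJ/mol.

D(C–C) ≈ 337 kJ/mol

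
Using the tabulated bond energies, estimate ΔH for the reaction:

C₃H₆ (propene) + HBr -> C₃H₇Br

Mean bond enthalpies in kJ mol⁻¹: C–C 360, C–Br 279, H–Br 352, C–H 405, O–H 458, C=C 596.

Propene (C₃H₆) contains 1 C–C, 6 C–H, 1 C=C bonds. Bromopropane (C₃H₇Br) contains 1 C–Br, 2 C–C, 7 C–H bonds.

ΔH ≈ −96 kJ

Bonds broken (reactants):
  C–C: 1 × 360 = 360
  C–H: 6 × 405 = 2430
  C=C: 1 × 596 = 596
  H–Br: 1 × 352 = 352
  Σ(broken) = 3738 kJ
Bonds formed (products):
  C–Br: 1 × 279 = 279
  C–C: 2 × 360 = 720
  C–H: 7 × 405 = 2835
  Σ(formed) = 3834 kJ
ΔH = Σ(broken) − Σ(formed) = 3738 − 3834 = −96 kJ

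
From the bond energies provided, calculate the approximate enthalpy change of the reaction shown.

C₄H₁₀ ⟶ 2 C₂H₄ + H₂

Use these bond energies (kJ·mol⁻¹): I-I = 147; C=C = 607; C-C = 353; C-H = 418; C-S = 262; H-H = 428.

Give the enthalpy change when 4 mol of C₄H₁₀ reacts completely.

ΔH = +1012 kJ

Bonds broken (reactants):
  C-C: 3 × 353 = 1059
  C-H: 10 × 418 = 4180
  Σ(broken) = 5239 kJ
Bonds formed (products):
  C-H: 8 × 418 = 3344
  C=C: 2 × 607 = 1214
  H-H: 1 × 428 = 428
  Σ(formed) = 4986 kJ
ΔH = Σ(broken) − Σ(formed) = 5239 − 4986 = +253 kJ
For 4× the reaction as written: 4 × (+253) = +1012 kJ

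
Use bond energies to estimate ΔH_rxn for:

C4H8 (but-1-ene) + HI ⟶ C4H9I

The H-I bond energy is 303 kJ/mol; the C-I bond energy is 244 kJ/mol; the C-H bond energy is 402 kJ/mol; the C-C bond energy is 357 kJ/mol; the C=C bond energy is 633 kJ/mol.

Bonds broken (reactants):
  C-C: 2 × 357 = 714
  C-H: 8 × 402 = 3216
  C=C: 1 × 633 = 633
  H-I: 1 × 303 = 303
  Σ(broken) = 4866 kJ
Bonds formed (products):
  C-C: 3 × 357 = 1071
  C-H: 9 × 402 = 3618
  C-I: 1 × 244 = 244
  Σ(formed) = 4933 kJ
ΔH = Σ(broken) − Σ(formed) = 4866 − 4933 = −67 kJ

ΔH ≈ −67 kJ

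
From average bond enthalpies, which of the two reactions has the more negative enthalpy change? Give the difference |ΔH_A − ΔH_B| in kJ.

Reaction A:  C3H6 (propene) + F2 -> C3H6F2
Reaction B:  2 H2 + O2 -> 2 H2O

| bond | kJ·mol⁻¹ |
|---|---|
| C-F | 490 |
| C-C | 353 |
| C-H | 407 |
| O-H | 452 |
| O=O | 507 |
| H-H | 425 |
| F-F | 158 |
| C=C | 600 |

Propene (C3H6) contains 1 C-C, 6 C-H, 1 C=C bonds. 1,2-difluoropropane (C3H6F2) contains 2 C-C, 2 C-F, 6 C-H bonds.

Reaction A:
  Bonds broken (reactants):
    C-C: 1 × 353 = 353
    C-H: 6 × 407 = 2442
    C=C: 1 × 600 = 600
    F-F: 1 × 158 = 158
    Σ(broken) = 3553 kJ
  Bonds formed (products):
    C-C: 2 × 353 = 706
    C-F: 2 × 490 = 980
    C-H: 6 × 407 = 2442
    Σ(formed) = 4128 kJ
  ΔH_A = 3553 − 4128 = −575 kJ
Reaction B:
  Bonds broken (reactants):
    H-H: 2 × 425 = 850
    O=O: 1 × 507 = 507
    Σ(broken) = 1357 kJ
  Bonds formed (products):
    O-H: 4 × 452 = 1808
    Σ(formed) = 1808 kJ
  ΔH_B = 1357 − 1808 = −451 kJ
ΔH_A − ΔH_B = −124 kJ, so reaction A has the more negative ΔH; |ΔH_A − ΔH_B| = 124 kJ.

Reaction A, by 124 kJ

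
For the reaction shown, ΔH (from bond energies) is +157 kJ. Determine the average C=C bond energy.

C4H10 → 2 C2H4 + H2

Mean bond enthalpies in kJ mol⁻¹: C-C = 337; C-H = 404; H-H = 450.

D(C=C) ≈ 606 kJ/mol

Let D be the C=C bond energy.
Σ(broken) = 3×337 + 10×404 = 5051
Σ(formed) = 8×404 + 2×D + 1×450 = 3682 + 2D
ΔH = Σ(broken) − Σ(formed) = (5051) − (3682 + 2D) = +1369 − 2D
Setting this equal to +157 kJ gives 2D = 1212, so D = 606 kJ/mol.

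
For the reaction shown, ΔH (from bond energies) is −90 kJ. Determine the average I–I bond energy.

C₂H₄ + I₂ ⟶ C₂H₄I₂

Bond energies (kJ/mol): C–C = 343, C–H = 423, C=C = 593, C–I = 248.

Let D be the I–I bond energy.
Σ(broken) = 4×423 + 1×593 + 1×D = 2285 + D
Σ(formed) = 1×343 + 4×423 + 2×248 = 2531
ΔH = Σ(broken) − Σ(formed) = (2285 + D) − (2531) = −246 + D
Setting this equal to −90 kJ gives D = 156 kJ/mol.

D(I–I) ≈ 156 kJ/mol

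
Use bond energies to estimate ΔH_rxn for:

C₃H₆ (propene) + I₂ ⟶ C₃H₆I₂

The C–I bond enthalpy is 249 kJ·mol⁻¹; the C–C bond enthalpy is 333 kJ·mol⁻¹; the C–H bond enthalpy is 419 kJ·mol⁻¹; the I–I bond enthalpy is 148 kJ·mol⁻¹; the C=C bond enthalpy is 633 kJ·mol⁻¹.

ΔH ≈ −50 kJ

Bonds broken (reactants):
  C–C: 1 × 333 = 333
  C–H: 6 × 419 = 2514
  C=C: 1 × 633 = 633
  I–I: 1 × 148 = 148
  Σ(broken) = 3628 kJ
Bonds formed (products):
  C–C: 2 × 333 = 666
  C–H: 6 × 419 = 2514
  C–I: 2 × 249 = 498
  Σ(formed) = 3678 kJ
ΔH = Σ(broken) − Σ(formed) = 3628 − 3678 = −50 kJ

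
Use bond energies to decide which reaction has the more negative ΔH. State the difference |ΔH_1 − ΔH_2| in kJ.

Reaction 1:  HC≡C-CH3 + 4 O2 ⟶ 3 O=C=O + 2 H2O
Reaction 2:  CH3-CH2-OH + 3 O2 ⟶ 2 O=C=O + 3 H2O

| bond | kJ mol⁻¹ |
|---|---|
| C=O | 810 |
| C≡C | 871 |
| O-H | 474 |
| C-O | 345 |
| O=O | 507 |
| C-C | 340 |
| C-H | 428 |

Reaction 1, by 541 kJ

Reaction 1:
  Bonds broken (reactants):
    C≡C: 1 × 871 = 871
    C-C: 1 × 340 = 340
    C-H: 4 × 428 = 1712
    O=O: 4 × 507 = 2028
    Σ(broken) = 4951 kJ
  Bonds formed (products):
    C=O: 6 × 810 = 4860
    O-H: 4 × 474 = 1896
    Σ(formed) = 6756 kJ
  ΔH_1 = 4951 − 6756 = −1805 kJ
Reaction 2:
  Bonds broken (reactants):
    C-C: 1 × 340 = 340
    C-H: 5 × 428 = 2140
    C-O: 1 × 345 = 345
    O-H: 1 × 474 = 474
    O=O: 3 × 507 = 1521
    Σ(broken) = 4820 kJ
  Bonds formed (products):
    C=O: 4 × 810 = 3240
    O-H: 6 × 474 = 2844
    Σ(formed) = 6084 kJ
  ΔH_2 = 4820 − 6084 = −1264 kJ
ΔH_1 − ΔH_2 = −541 kJ, so reaction 1 has the more negative ΔH; |ΔH_1 − ΔH_2| = 541 kJ.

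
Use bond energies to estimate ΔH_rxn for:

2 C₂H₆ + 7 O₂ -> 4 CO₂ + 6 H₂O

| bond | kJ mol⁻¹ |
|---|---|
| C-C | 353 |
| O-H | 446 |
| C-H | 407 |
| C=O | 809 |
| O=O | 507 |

ΔH ≈ −2685 kJ

Bonds broken (reactants):
  C-C: 2 × 353 = 706
  C-H: 12 × 407 = 4884
  O=O: 7 × 507 = 3549
  Σ(broken) = 9139 kJ
Bonds formed (products):
  C=O: 8 × 809 = 6472
  O-H: 12 × 446 = 5352
  Σ(formed) = 11824 kJ
ΔH = Σ(broken) − Σ(formed) = 9139 − 11824 = −2685 kJ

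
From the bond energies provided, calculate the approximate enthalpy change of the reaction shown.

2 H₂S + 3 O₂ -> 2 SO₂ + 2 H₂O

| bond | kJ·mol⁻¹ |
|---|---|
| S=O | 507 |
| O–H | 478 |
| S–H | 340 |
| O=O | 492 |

Bonds broken (reactants):
  O=O: 3 × 492 = 1476
  S–H: 4 × 340 = 1360
  Σ(broken) = 2836 kJ
Bonds formed (products):
  O–H: 4 × 478 = 1912
  S=O: 4 × 507 = 2028
  Σ(formed) = 3940 kJ
ΔH = Σ(broken) − Σ(formed) = 2836 − 3940 = −1104 kJ

ΔH ≈ −1104 kJ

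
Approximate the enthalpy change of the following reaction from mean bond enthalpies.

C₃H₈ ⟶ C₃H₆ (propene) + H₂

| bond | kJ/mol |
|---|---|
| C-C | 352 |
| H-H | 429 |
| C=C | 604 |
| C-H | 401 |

Bonds broken (reactants):
  C-C: 2 × 352 = 704
  C-H: 8 × 401 = 3208
  Σ(broken) = 3912 kJ
Bonds formed (products):
  C-C: 1 × 352 = 352
  C-H: 6 × 401 = 2406
  C=C: 1 × 604 = 604
  H-H: 1 × 429 = 429
  Σ(formed) = 3791 kJ
ΔH = Σ(broken) − Σ(formed) = 3912 − 3791 = +121 kJ

ΔH ≈ +121 kJ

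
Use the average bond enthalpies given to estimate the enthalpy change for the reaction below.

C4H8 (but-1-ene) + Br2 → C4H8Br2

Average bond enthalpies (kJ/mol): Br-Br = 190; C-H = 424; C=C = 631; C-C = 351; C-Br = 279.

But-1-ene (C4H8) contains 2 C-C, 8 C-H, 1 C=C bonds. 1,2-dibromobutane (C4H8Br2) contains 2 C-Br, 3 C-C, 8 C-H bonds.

ΔH ≈ −88 kJ

Bonds broken (reactants):
  Br-Br: 1 × 190 = 190
  C-C: 2 × 351 = 702
  C-H: 8 × 424 = 3392
  C=C: 1 × 631 = 631
  Σ(broken) = 4915 kJ
Bonds formed (products):
  C-Br: 2 × 279 = 558
  C-C: 3 × 351 = 1053
  C-H: 8 × 424 = 3392
  Σ(formed) = 5003 kJ
ΔH = Σ(broken) − Σ(formed) = 4915 − 5003 = −88 kJ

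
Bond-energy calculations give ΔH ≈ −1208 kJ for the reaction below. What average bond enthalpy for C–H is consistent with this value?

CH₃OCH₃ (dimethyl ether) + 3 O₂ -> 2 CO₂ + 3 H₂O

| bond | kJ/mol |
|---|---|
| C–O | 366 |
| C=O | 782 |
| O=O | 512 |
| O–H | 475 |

Let D be the C–H bond energy.
Σ(broken) = 6×D + 2×366 + 3×512 = 2268 + 6D
Σ(formed) = 4×782 + 6×475 = 5978
ΔH = Σ(broken) − Σ(formed) = (2268 + 6D) − (5978) = −3710 + 6D
Setting this equal to −1208 kJ gives 6D = 2502, so D = 417 kJ/mol.

D(C–H) ≈ 417 kJ/mol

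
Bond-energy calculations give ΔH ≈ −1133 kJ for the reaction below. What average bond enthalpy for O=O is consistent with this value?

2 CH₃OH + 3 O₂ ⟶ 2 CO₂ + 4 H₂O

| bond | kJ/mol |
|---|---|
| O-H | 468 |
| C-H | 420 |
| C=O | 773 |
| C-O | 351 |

Let D be the O=O bond energy.
Σ(broken) = 6×420 + 2×351 + 2×468 + 3×D = 4158 + 3D
Σ(formed) = 4×773 + 8×468 = 6836
ΔH = Σ(broken) − Σ(formed) = (4158 + 3D) − (6836) = −2678 + 3D
Setting this equal to −1133 kJ gives 3D = 1545, so D = 515 kJ/mol.

D(O=O) ≈ 515 kJ/mol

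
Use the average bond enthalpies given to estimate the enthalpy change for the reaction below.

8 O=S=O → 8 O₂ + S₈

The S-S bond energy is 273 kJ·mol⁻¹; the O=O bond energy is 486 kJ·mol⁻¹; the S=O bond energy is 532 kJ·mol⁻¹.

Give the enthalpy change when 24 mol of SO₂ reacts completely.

Bonds broken (reactants):
  S=O: 16 × 532 = 8512
  Σ(broken) = 8512 kJ
Bonds formed (products):
  O=O: 8 × 486 = 3888
  S-S: 8 × 273 = 2184
  Σ(formed) = 6072 kJ
ΔH = Σ(broken) − Σ(formed) = 8512 − 6072 = +2440 kJ
For 3× the reaction as written: 3 × (+2440) = +7320 kJ

ΔH = +7320 kJ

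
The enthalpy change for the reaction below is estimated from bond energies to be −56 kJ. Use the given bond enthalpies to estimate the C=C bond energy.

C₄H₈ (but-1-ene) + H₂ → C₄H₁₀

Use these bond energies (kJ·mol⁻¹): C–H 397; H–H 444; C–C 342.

Let D be the C=C bond energy.
Σ(broken) = 2×342 + 8×397 + 1×D + 1×444 = 4304 + D
Σ(formed) = 3×342 + 10×397 = 4996
ΔH = Σ(broken) − Σ(formed) = (4304 + D) − (4996) = −692 + D
Setting this equal to −56 kJ gives D = 636 kJ/mol.

D(C=C) ≈ 636 kJ/mol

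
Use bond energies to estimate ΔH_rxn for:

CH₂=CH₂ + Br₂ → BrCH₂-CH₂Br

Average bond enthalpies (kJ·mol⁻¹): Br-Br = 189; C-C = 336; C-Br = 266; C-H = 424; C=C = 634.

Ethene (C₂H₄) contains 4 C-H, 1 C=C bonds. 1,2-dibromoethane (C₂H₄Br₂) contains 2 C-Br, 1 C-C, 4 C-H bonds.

Bonds broken (reactants):
  Br-Br: 1 × 189 = 189
  C-H: 4 × 424 = 1696
  C=C: 1 × 634 = 634
  Σ(broken) = 2519 kJ
Bonds formed (products):
  C-Br: 2 × 266 = 532
  C-C: 1 × 336 = 336
  C-H: 4 × 424 = 1696
  Σ(formed) = 2564 kJ
ΔH = Σ(broken) − Σ(formed) = 2519 − 2564 = −45 kJ

ΔH ≈ −45 kJ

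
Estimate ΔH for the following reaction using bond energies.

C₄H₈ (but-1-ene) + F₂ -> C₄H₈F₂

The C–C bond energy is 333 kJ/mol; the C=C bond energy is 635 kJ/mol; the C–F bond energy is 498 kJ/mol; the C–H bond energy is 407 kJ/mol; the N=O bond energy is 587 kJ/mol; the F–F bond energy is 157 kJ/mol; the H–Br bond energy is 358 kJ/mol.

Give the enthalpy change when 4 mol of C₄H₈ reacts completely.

ΔH = −2148 kJ

Bonds broken (reactants):
  C–C: 2 × 333 = 666
  C–H: 8 × 407 = 3256
  C=C: 1 × 635 = 635
  F–F: 1 × 157 = 157
  Σ(broken) = 4714 kJ
Bonds formed (products):
  C–C: 3 × 333 = 999
  C–F: 2 × 498 = 996
  C–H: 8 × 407 = 3256
  Σ(formed) = 5251 kJ
ΔH = Σ(broken) − Σ(formed) = 4714 − 5251 = −537 kJ
For 4× the reaction as written: 4 × (−537) = −2148 kJ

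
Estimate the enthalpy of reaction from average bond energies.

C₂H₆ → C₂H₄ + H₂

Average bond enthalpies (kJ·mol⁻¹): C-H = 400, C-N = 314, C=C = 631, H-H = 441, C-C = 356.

ΔH ≈ +84 kJ

Bonds broken (reactants):
  C-C: 1 × 356 = 356
  C-H: 6 × 400 = 2400
  Σ(broken) = 2756 kJ
Bonds formed (products):
  C-H: 4 × 400 = 1600
  C=C: 1 × 631 = 631
  H-H: 1 × 441 = 441
  Σ(formed) = 2672 kJ
ΔH = Σ(broken) − Σ(formed) = 2756 − 2672 = +84 kJ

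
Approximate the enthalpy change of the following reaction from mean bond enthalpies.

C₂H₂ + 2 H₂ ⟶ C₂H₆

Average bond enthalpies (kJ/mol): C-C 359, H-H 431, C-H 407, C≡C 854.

ΔH ≈ −271 kJ

Bonds broken (reactants):
  C≡C: 1 × 854 = 854
  C-H: 2 × 407 = 814
  H-H: 2 × 431 = 862
  Σ(broken) = 2530 kJ
Bonds formed (products):
  C-C: 1 × 359 = 359
  C-H: 6 × 407 = 2442
  Σ(formed) = 2801 kJ
ΔH = Σ(broken) − Σ(formed) = 2530 − 2801 = −271 kJ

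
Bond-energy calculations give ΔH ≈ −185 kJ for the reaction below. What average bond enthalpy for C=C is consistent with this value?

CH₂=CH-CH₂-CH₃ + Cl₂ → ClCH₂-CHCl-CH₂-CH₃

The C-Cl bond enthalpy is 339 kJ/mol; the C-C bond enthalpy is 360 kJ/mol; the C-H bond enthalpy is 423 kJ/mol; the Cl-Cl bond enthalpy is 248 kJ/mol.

Let D be the C=C bond energy.
Σ(broken) = 2×360 + 8×423 + 1×D + 1×248 = 4352 + D
Σ(formed) = 3×360 + 2×339 + 8×423 = 5142
ΔH = Σ(broken) − Σ(formed) = (4352 + D) − (5142) = −790 + D
Setting this equal to −185 kJ gives D = 605 kJ/mol.

D(C=C) ≈ 605 kJ/mol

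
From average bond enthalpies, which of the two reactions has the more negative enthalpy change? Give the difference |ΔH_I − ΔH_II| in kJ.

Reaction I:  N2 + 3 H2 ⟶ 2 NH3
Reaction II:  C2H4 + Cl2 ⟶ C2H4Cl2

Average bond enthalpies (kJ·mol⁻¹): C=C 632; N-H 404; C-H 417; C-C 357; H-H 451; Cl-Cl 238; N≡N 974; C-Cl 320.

Reaction I:
  Bonds broken (reactants):
    H-H: 3 × 451 = 1353
    N≡N: 1 × 974 = 974
    Σ(broken) = 2327 kJ
  Bonds formed (products):
    N-H: 6 × 404 = 2424
    Σ(formed) = 2424 kJ
  ΔH_I = 2327 − 2424 = −97 kJ
Reaction II:
  Bonds broken (reactants):
    C-H: 4 × 417 = 1668
    C=C: 1 × 632 = 632
    Cl-Cl: 1 × 238 = 238
    Σ(broken) = 2538 kJ
  Bonds formed (products):
    C-C: 1 × 357 = 357
    C-Cl: 2 × 320 = 640
    C-H: 4 × 417 = 1668
    Σ(formed) = 2665 kJ
  ΔH_II = 2538 − 2665 = −127 kJ
ΔH_I − ΔH_II = +30 kJ, so reaction II has the more negative ΔH; |ΔH_I − ΔH_II| = 30 kJ.

Reaction II, by 30 kJ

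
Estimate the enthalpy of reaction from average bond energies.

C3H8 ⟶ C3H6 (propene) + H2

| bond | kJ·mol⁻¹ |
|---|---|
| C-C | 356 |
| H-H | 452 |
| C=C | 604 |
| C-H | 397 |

ΔH ≈ +94 kJ

Bonds broken (reactants):
  C-C: 2 × 356 = 712
  C-H: 8 × 397 = 3176
  Σ(broken) = 3888 kJ
Bonds formed (products):
  C-C: 1 × 356 = 356
  C-H: 6 × 397 = 2382
  C=C: 1 × 604 = 604
  H-H: 1 × 452 = 452
  Σ(formed) = 3794 kJ
ΔH = Σ(broken) − Σ(formed) = 3888 − 3794 = +94 kJ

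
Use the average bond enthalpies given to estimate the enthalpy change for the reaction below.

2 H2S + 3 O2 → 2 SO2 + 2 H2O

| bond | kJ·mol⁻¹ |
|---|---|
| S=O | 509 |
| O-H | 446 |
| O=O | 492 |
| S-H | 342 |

Bonds broken (reactants):
  O=O: 3 × 492 = 1476
  S-H: 4 × 342 = 1368
  Σ(broken) = 2844 kJ
Bonds formed (products):
  O-H: 4 × 446 = 1784
  S=O: 4 × 509 = 2036
  Σ(formed) = 3820 kJ
ΔH = Σ(broken) − Σ(formed) = 2844 − 3820 = −976 kJ

ΔH ≈ −976 kJ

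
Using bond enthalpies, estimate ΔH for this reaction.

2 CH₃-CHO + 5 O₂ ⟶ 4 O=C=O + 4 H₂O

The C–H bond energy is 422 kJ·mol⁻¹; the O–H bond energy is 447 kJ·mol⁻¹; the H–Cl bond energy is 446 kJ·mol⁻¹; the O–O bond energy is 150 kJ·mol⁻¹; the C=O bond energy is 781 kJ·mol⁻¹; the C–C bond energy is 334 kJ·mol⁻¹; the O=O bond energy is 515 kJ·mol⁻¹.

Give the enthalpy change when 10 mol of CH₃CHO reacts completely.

ΔH = −8215 kJ

Bonds broken (reactants):
  C–C: 2 × 334 = 668
  C–H: 8 × 422 = 3376
  C=O: 2 × 781 = 1562
  O=O: 5 × 515 = 2575
  Σ(broken) = 8181 kJ
Bonds formed (products):
  C=O: 8 × 781 = 6248
  O–H: 8 × 447 = 3576
  Σ(formed) = 9824 kJ
ΔH = Σ(broken) − Σ(formed) = 8181 − 9824 = −1643 kJ
For 5× the reaction as written: 5 × (−1643) = −8215 kJ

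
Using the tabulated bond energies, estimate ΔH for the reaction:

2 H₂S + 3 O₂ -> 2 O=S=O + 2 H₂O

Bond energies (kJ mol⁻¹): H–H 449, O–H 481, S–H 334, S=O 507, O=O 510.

Bonds broken (reactants):
  O=O: 3 × 510 = 1530
  S–H: 4 × 334 = 1336
  Σ(broken) = 2866 kJ
Bonds formed (products):
  O–H: 4 × 481 = 1924
  S=O: 4 × 507 = 2028
  Σ(formed) = 3952 kJ
ΔH = Σ(broken) − Σ(formed) = 2866 − 3952 = −1086 kJ

ΔH ≈ −1086 kJ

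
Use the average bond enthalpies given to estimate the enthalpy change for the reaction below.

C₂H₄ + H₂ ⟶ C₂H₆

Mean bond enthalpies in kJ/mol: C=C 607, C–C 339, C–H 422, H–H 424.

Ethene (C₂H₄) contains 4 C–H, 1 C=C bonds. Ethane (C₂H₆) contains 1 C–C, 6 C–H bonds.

ΔH ≈ −152 kJ

Bonds broken (reactants):
  C–H: 4 × 422 = 1688
  C=C: 1 × 607 = 607
  H–H: 1 × 424 = 424
  Σ(broken) = 2719 kJ
Bonds formed (products):
  C–C: 1 × 339 = 339
  C–H: 6 × 422 = 2532
  Σ(formed) = 2871 kJ
ΔH = Σ(broken) − Σ(formed) = 2719 − 2871 = −152 kJ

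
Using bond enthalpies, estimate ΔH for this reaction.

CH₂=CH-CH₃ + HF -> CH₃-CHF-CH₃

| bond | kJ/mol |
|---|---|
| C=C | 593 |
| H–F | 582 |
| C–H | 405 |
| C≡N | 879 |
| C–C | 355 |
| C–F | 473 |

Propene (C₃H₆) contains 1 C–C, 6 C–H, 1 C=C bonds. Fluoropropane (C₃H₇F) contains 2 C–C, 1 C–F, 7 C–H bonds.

Bonds broken (reactants):
  C–C: 1 × 355 = 355
  C–H: 6 × 405 = 2430
  C=C: 1 × 593 = 593
  H–F: 1 × 582 = 582
  Σ(broken) = 3960 kJ
Bonds formed (products):
  C–C: 2 × 355 = 710
  C–F: 1 × 473 = 473
  C–H: 7 × 405 = 2835
  Σ(formed) = 4018 kJ
ΔH = Σ(broken) − Σ(formed) = 3960 − 4018 = −58 kJ

ΔH ≈ −58 kJ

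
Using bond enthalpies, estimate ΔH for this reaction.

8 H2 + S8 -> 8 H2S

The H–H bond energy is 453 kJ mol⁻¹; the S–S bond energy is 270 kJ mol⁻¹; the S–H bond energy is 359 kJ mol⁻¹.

ΔH ≈ +40 kJ

Bonds broken (reactants):
  H–H: 8 × 453 = 3624
  S–S: 8 × 270 = 2160
  Σ(broken) = 5784 kJ
Bonds formed (products):
  S–H: 16 × 359 = 5744
  Σ(formed) = 5744 kJ
ΔH = Σ(broken) − Σ(formed) = 5784 − 5744 = +40 kJ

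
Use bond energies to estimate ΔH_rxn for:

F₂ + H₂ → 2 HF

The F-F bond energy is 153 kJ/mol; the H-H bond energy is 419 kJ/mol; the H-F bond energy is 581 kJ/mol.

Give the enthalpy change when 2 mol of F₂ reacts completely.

Bonds broken (reactants):
  F-F: 1 × 153 = 153
  H-H: 1 × 419 = 419
  Σ(broken) = 572 kJ
Bonds formed (products):
  H-F: 2 × 581 = 1162
  Σ(formed) = 1162 kJ
ΔH = Σ(broken) − Σ(formed) = 572 − 1162 = −590 kJ
For 2× the reaction as written: 2 × (−590) = −1180 kJ

ΔH = −1180 kJ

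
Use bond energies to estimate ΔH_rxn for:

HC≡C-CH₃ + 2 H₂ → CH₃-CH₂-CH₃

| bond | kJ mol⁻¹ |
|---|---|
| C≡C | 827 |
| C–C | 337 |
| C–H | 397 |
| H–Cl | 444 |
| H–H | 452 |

ΔH ≈ −194 kJ

Bonds broken (reactants):
  C≡C: 1 × 827 = 827
  C–C: 1 × 337 = 337
  C–H: 4 × 397 = 1588
  H–H: 2 × 452 = 904
  Σ(broken) = 3656 kJ
Bonds formed (products):
  C–C: 2 × 337 = 674
  C–H: 8 × 397 = 3176
  Σ(formed) = 3850 kJ
ΔH = Σ(broken) − Σ(formed) = 3656 − 3850 = −194 kJ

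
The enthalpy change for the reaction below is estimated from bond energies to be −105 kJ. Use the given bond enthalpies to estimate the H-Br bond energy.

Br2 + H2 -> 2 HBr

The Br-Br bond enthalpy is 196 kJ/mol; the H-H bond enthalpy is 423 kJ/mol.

D(H-Br) ≈ 362 kJ/mol

Let D be the H-Br bond energy.
Σ(broken) = 1×196 + 1×423 = 619
Σ(formed) = 2×D = 2D
ΔH = Σ(broken) − Σ(formed) = (619) − (2D) = +619 − 2D
Setting this equal to −105 kJ gives 2D = 724, so D = 362 kJ/mol.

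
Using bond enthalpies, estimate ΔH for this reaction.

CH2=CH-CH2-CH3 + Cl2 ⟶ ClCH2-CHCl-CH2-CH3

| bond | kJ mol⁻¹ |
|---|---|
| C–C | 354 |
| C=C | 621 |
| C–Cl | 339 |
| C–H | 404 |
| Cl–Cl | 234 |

ΔH ≈ −177 kJ

Bonds broken (reactants):
  C–C: 2 × 354 = 708
  C–H: 8 × 404 = 3232
  C=C: 1 × 621 = 621
  Cl–Cl: 1 × 234 = 234
  Σ(broken) = 4795 kJ
Bonds formed (products):
  C–C: 3 × 354 = 1062
  C–Cl: 2 × 339 = 678
  C–H: 8 × 404 = 3232
  Σ(formed) = 4972 kJ
ΔH = Σ(broken) − Σ(formed) = 4795 − 4972 = −177 kJ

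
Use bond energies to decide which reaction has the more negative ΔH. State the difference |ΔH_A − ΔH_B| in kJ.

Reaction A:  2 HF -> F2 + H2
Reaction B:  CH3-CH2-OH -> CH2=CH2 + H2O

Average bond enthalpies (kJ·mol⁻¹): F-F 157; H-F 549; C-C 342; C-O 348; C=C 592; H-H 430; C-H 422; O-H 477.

Reaction B, by 468 kJ

Reaction A:
  Bonds broken (reactants):
    H-F: 2 × 549 = 1098
    Σ(broken) = 1098 kJ
  Bonds formed (products):
    F-F: 1 × 157 = 157
    H-H: 1 × 430 = 430
    Σ(formed) = 587 kJ
  ΔH_A = 1098 − 587 = +511 kJ
Reaction B:
  Bonds broken (reactants):
    C-C: 1 × 342 = 342
    C-H: 5 × 422 = 2110
    C-O: 1 × 348 = 348
    O-H: 1 × 477 = 477
    Σ(broken) = 3277 kJ
  Bonds formed (products):
    C-H: 4 × 422 = 1688
    C=C: 1 × 592 = 592
    O-H: 2 × 477 = 954
    Σ(formed) = 3234 kJ
  ΔH_B = 3277 − 3234 = +43 kJ
ΔH_A − ΔH_B = +468 kJ, so reaction B has the more negative ΔH; |ΔH_A − ΔH_B| = 468 kJ.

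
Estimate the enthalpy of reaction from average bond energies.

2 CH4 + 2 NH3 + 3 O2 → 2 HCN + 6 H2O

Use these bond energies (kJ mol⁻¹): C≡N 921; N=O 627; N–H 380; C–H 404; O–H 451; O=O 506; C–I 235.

Bonds broken (reactants):
  C–H: 8 × 404 = 3232
  N–H: 6 × 380 = 2280
  O=O: 3 × 506 = 1518
  Σ(broken) = 7030 kJ
Bonds formed (products):
  C≡N: 2 × 921 = 1842
  C–H: 2 × 404 = 808
  O–H: 12 × 451 = 5412
  Σ(formed) = 8062 kJ
ΔH = Σ(broken) − Σ(formed) = 7030 − 8062 = −1032 kJ

ΔH ≈ −1032 kJ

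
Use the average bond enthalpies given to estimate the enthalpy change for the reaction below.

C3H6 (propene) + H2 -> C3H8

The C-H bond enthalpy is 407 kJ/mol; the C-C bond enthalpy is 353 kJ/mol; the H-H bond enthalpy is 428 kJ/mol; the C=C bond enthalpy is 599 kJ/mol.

Bonds broken (reactants):
  C-C: 1 × 353 = 353
  C-H: 6 × 407 = 2442
  C=C: 1 × 599 = 599
  H-H: 1 × 428 = 428
  Σ(broken) = 3822 kJ
Bonds formed (products):
  C-C: 2 × 353 = 706
  C-H: 8 × 407 = 3256
  Σ(formed) = 3962 kJ
ΔH = Σ(broken) − Σ(formed) = 3822 − 3962 = −140 kJ

ΔH ≈ −140 kJ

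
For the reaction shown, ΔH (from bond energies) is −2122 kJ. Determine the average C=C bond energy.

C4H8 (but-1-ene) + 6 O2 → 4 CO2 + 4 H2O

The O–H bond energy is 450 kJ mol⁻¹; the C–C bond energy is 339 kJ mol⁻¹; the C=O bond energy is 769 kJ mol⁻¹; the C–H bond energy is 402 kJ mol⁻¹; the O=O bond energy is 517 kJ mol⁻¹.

D(C=C) ≈ 634 kJ/mol

Let D be the C=C bond energy.
Σ(broken) = 2×339 + 8×402 + 1×D + 6×517 = 6996 + D
Σ(formed) = 8×769 + 8×450 = 9752
ΔH = Σ(broken) − Σ(formed) = (6996 + D) − (9752) = −2756 + D
Setting this equal to −2122 kJ gives D = 634 kJ/mol.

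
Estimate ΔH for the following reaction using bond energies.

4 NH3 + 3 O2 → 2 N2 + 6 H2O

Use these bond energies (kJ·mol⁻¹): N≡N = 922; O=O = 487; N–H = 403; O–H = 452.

Bonds broken (reactants):
  N–H: 12 × 403 = 4836
  O=O: 3 × 487 = 1461
  Σ(broken) = 6297 kJ
Bonds formed (products):
  N≡N: 2 × 922 = 1844
  O–H: 12 × 452 = 5424
  Σ(formed) = 7268 kJ
ΔH = Σ(broken) − Σ(formed) = 6297 − 7268 = −971 kJ

ΔH ≈ −971 kJ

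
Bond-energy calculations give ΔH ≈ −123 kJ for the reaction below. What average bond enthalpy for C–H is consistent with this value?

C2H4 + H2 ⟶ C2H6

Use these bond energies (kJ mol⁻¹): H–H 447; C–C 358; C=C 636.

D(C–H) ≈ 424 kJ/mol

Let D be the C–H bond energy.
Σ(broken) = 4×D + 1×636 + 1×447 = 1083 + 4D
Σ(formed) = 1×358 + 6×D = 358 + 6D
ΔH = Σ(broken) − Σ(formed) = (1083 + 4D) − (358 + 6D) = +725 − 2D
Setting this equal to −123 kJ gives 2D = 848, so D = 424 kJ/mol.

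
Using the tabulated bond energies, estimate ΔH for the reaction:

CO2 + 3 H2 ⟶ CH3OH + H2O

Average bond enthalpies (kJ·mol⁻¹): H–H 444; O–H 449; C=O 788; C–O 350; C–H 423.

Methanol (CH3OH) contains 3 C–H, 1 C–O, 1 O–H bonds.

ΔH ≈ −58 kJ

Bonds broken (reactants):
  C=O: 2 × 788 = 1576
  H–H: 3 × 444 = 1332
  Σ(broken) = 2908 kJ
Bonds formed (products):
  C–H: 3 × 423 = 1269
  C–O: 1 × 350 = 350
  O–H: 3 × 449 = 1347
  Σ(formed) = 2966 kJ
ΔH = Σ(broken) − Σ(formed) = 2908 − 2966 = −58 kJ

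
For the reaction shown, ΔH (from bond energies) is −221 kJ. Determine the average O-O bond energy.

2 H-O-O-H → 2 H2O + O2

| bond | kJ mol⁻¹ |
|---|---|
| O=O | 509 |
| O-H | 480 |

Let D be the O-O bond energy.
Σ(broken) = 4×480 + 2×D = 1920 + 2D
Σ(formed) = 4×480 + 1×509 = 2429
ΔH = Σ(broken) − Σ(formed) = (1920 + 2D) − (2429) = −509 + 2D
Setting this equal to −221 kJ gives 2D = 288, so D = 144 kJ/mol.

D(O-O) ≈ 144 kJ/mol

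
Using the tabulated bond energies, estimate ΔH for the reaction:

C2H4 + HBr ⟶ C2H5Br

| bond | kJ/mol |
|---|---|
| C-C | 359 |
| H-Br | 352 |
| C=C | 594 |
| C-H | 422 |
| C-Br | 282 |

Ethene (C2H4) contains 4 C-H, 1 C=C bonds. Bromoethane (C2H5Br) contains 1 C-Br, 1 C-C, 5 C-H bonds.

Bonds broken (reactants):
  C-H: 4 × 422 = 1688
  C=C: 1 × 594 = 594
  H-Br: 1 × 352 = 352
  Σ(broken) = 2634 kJ
Bonds formed (products):
  C-Br: 1 × 282 = 282
  C-C: 1 × 359 = 359
  C-H: 5 × 422 = 2110
  Σ(formed) = 2751 kJ
ΔH = Σ(broken) − Σ(formed) = 2634 − 2751 = −117 kJ

ΔH ≈ −117 kJ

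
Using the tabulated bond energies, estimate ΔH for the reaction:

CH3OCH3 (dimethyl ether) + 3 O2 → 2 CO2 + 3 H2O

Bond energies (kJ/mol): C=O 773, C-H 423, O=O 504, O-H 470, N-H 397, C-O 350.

ΔH ≈ −1162 kJ

Bonds broken (reactants):
  C-H: 6 × 423 = 2538
  C-O: 2 × 350 = 700
  O=O: 3 × 504 = 1512
  Σ(broken) = 4750 kJ
Bonds formed (products):
  C=O: 4 × 773 = 3092
  O-H: 6 × 470 = 2820
  Σ(formed) = 5912 kJ
ΔH = Σ(broken) − Σ(formed) = 4750 − 5912 = −1162 kJ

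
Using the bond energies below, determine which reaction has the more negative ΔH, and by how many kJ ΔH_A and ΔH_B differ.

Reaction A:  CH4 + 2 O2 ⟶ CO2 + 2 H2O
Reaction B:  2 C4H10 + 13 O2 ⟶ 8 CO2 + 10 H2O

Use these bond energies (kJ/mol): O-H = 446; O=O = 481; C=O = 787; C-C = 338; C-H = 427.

Reaction B, by 4003 kJ

Reaction A:
  Bonds broken (reactants):
    C-H: 4 × 427 = 1708
    O=O: 2 × 481 = 962
    Σ(broken) = 2670 kJ
  Bonds formed (products):
    C=O: 2 × 787 = 1574
    O-H: 4 × 446 = 1784
    Σ(formed) = 3358 kJ
  ΔH_A = 2670 − 3358 = −688 kJ
Reaction B:
  Bonds broken (reactants):
    C-C: 6 × 338 = 2028
    C-H: 20 × 427 = 8540
    O=O: 13 × 481 = 6253
    Σ(broken) = 16821 kJ
  Bonds formed (products):
    C=O: 16 × 787 = 12592
    O-H: 20 × 446 = 8920
    Σ(formed) = 21512 kJ
  ΔH_B = 16821 − 21512 = −4691 kJ
ΔH_A − ΔH_B = +4003 kJ, so reaction B has the more negative ΔH; |ΔH_A − ΔH_B| = 4003 kJ.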